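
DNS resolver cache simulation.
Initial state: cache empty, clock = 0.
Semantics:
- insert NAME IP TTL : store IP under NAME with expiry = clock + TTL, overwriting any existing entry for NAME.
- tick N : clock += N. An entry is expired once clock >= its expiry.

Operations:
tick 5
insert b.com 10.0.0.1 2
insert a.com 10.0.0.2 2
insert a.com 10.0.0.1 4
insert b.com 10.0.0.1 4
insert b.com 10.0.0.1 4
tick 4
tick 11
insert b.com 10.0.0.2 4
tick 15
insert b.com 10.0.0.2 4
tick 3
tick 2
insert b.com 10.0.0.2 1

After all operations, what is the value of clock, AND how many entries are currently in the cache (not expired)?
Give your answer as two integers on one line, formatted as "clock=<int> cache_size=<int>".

Answer: clock=40 cache_size=1

Derivation:
Op 1: tick 5 -> clock=5.
Op 2: insert b.com -> 10.0.0.1 (expiry=5+2=7). clock=5
Op 3: insert a.com -> 10.0.0.2 (expiry=5+2=7). clock=5
Op 4: insert a.com -> 10.0.0.1 (expiry=5+4=9). clock=5
Op 5: insert b.com -> 10.0.0.1 (expiry=5+4=9). clock=5
Op 6: insert b.com -> 10.0.0.1 (expiry=5+4=9). clock=5
Op 7: tick 4 -> clock=9. purged={a.com,b.com}
Op 8: tick 11 -> clock=20.
Op 9: insert b.com -> 10.0.0.2 (expiry=20+4=24). clock=20
Op 10: tick 15 -> clock=35. purged={b.com}
Op 11: insert b.com -> 10.0.0.2 (expiry=35+4=39). clock=35
Op 12: tick 3 -> clock=38.
Op 13: tick 2 -> clock=40. purged={b.com}
Op 14: insert b.com -> 10.0.0.2 (expiry=40+1=41). clock=40
Final clock = 40
Final cache (unexpired): {b.com} -> size=1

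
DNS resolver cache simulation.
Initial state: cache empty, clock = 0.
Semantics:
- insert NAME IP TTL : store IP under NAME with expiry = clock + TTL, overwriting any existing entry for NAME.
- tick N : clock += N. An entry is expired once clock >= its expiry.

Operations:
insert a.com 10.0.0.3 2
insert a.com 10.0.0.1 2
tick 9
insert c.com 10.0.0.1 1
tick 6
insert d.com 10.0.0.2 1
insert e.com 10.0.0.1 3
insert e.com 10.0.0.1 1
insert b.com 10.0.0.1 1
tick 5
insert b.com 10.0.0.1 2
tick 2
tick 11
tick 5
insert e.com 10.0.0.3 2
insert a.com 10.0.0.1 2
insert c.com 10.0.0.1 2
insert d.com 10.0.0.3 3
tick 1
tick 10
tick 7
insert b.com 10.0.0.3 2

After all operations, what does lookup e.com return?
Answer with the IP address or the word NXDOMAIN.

Op 1: insert a.com -> 10.0.0.3 (expiry=0+2=2). clock=0
Op 2: insert a.com -> 10.0.0.1 (expiry=0+2=2). clock=0
Op 3: tick 9 -> clock=9. purged={a.com}
Op 4: insert c.com -> 10.0.0.1 (expiry=9+1=10). clock=9
Op 5: tick 6 -> clock=15. purged={c.com}
Op 6: insert d.com -> 10.0.0.2 (expiry=15+1=16). clock=15
Op 7: insert e.com -> 10.0.0.1 (expiry=15+3=18). clock=15
Op 8: insert e.com -> 10.0.0.1 (expiry=15+1=16). clock=15
Op 9: insert b.com -> 10.0.0.1 (expiry=15+1=16). clock=15
Op 10: tick 5 -> clock=20. purged={b.com,d.com,e.com}
Op 11: insert b.com -> 10.0.0.1 (expiry=20+2=22). clock=20
Op 12: tick 2 -> clock=22. purged={b.com}
Op 13: tick 11 -> clock=33.
Op 14: tick 5 -> clock=38.
Op 15: insert e.com -> 10.0.0.3 (expiry=38+2=40). clock=38
Op 16: insert a.com -> 10.0.0.1 (expiry=38+2=40). clock=38
Op 17: insert c.com -> 10.0.0.1 (expiry=38+2=40). clock=38
Op 18: insert d.com -> 10.0.0.3 (expiry=38+3=41). clock=38
Op 19: tick 1 -> clock=39.
Op 20: tick 10 -> clock=49. purged={a.com,c.com,d.com,e.com}
Op 21: tick 7 -> clock=56.
Op 22: insert b.com -> 10.0.0.3 (expiry=56+2=58). clock=56
lookup e.com: not in cache (expired or never inserted)

Answer: NXDOMAIN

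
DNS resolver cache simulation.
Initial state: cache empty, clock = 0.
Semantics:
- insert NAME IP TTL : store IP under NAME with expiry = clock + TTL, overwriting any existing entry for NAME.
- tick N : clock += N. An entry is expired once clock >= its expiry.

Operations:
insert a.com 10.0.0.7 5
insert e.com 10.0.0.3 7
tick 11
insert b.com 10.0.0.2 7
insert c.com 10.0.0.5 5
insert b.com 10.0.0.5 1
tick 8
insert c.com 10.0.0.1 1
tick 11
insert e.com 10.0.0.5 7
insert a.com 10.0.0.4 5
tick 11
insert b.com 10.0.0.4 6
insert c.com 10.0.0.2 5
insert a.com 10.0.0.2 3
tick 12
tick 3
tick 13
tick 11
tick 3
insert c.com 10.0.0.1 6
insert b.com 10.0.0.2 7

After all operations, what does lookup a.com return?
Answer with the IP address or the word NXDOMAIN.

Op 1: insert a.com -> 10.0.0.7 (expiry=0+5=5). clock=0
Op 2: insert e.com -> 10.0.0.3 (expiry=0+7=7). clock=0
Op 3: tick 11 -> clock=11. purged={a.com,e.com}
Op 4: insert b.com -> 10.0.0.2 (expiry=11+7=18). clock=11
Op 5: insert c.com -> 10.0.0.5 (expiry=11+5=16). clock=11
Op 6: insert b.com -> 10.0.0.5 (expiry=11+1=12). clock=11
Op 7: tick 8 -> clock=19. purged={b.com,c.com}
Op 8: insert c.com -> 10.0.0.1 (expiry=19+1=20). clock=19
Op 9: tick 11 -> clock=30. purged={c.com}
Op 10: insert e.com -> 10.0.0.5 (expiry=30+7=37). clock=30
Op 11: insert a.com -> 10.0.0.4 (expiry=30+5=35). clock=30
Op 12: tick 11 -> clock=41. purged={a.com,e.com}
Op 13: insert b.com -> 10.0.0.4 (expiry=41+6=47). clock=41
Op 14: insert c.com -> 10.0.0.2 (expiry=41+5=46). clock=41
Op 15: insert a.com -> 10.0.0.2 (expiry=41+3=44). clock=41
Op 16: tick 12 -> clock=53. purged={a.com,b.com,c.com}
Op 17: tick 3 -> clock=56.
Op 18: tick 13 -> clock=69.
Op 19: tick 11 -> clock=80.
Op 20: tick 3 -> clock=83.
Op 21: insert c.com -> 10.0.0.1 (expiry=83+6=89). clock=83
Op 22: insert b.com -> 10.0.0.2 (expiry=83+7=90). clock=83
lookup a.com: not in cache (expired or never inserted)

Answer: NXDOMAIN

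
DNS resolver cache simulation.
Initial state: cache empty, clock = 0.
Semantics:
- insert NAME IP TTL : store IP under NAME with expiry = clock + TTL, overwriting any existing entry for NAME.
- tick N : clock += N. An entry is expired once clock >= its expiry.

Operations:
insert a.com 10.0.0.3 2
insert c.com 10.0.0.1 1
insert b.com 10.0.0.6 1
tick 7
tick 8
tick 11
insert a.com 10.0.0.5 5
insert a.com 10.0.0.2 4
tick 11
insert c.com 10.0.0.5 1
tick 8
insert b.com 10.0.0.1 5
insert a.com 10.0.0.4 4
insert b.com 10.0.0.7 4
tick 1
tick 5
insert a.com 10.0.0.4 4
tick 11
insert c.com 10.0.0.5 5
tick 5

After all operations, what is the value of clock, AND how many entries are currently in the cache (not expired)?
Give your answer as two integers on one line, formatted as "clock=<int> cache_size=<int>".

Op 1: insert a.com -> 10.0.0.3 (expiry=0+2=2). clock=0
Op 2: insert c.com -> 10.0.0.1 (expiry=0+1=1). clock=0
Op 3: insert b.com -> 10.0.0.6 (expiry=0+1=1). clock=0
Op 4: tick 7 -> clock=7. purged={a.com,b.com,c.com}
Op 5: tick 8 -> clock=15.
Op 6: tick 11 -> clock=26.
Op 7: insert a.com -> 10.0.0.5 (expiry=26+5=31). clock=26
Op 8: insert a.com -> 10.0.0.2 (expiry=26+4=30). clock=26
Op 9: tick 11 -> clock=37. purged={a.com}
Op 10: insert c.com -> 10.0.0.5 (expiry=37+1=38). clock=37
Op 11: tick 8 -> clock=45. purged={c.com}
Op 12: insert b.com -> 10.0.0.1 (expiry=45+5=50). clock=45
Op 13: insert a.com -> 10.0.0.4 (expiry=45+4=49). clock=45
Op 14: insert b.com -> 10.0.0.7 (expiry=45+4=49). clock=45
Op 15: tick 1 -> clock=46.
Op 16: tick 5 -> clock=51. purged={a.com,b.com}
Op 17: insert a.com -> 10.0.0.4 (expiry=51+4=55). clock=51
Op 18: tick 11 -> clock=62. purged={a.com}
Op 19: insert c.com -> 10.0.0.5 (expiry=62+5=67). clock=62
Op 20: tick 5 -> clock=67. purged={c.com}
Final clock = 67
Final cache (unexpired): {} -> size=0

Answer: clock=67 cache_size=0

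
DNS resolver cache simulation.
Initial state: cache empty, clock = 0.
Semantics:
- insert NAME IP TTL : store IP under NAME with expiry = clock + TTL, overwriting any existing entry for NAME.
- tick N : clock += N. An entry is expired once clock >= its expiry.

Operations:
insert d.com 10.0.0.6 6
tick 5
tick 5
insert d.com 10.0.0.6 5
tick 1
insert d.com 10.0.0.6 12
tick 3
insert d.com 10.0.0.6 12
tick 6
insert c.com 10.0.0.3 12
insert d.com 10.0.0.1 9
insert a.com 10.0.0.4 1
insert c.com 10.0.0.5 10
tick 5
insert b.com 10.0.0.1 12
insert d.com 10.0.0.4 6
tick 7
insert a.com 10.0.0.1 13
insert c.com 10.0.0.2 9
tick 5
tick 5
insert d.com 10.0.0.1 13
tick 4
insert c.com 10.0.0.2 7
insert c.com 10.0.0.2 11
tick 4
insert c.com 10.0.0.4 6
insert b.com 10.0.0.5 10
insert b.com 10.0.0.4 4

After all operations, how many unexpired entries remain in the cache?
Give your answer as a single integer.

Op 1: insert d.com -> 10.0.0.6 (expiry=0+6=6). clock=0
Op 2: tick 5 -> clock=5.
Op 3: tick 5 -> clock=10. purged={d.com}
Op 4: insert d.com -> 10.0.0.6 (expiry=10+5=15). clock=10
Op 5: tick 1 -> clock=11.
Op 6: insert d.com -> 10.0.0.6 (expiry=11+12=23). clock=11
Op 7: tick 3 -> clock=14.
Op 8: insert d.com -> 10.0.0.6 (expiry=14+12=26). clock=14
Op 9: tick 6 -> clock=20.
Op 10: insert c.com -> 10.0.0.3 (expiry=20+12=32). clock=20
Op 11: insert d.com -> 10.0.0.1 (expiry=20+9=29). clock=20
Op 12: insert a.com -> 10.0.0.4 (expiry=20+1=21). clock=20
Op 13: insert c.com -> 10.0.0.5 (expiry=20+10=30). clock=20
Op 14: tick 5 -> clock=25. purged={a.com}
Op 15: insert b.com -> 10.0.0.1 (expiry=25+12=37). clock=25
Op 16: insert d.com -> 10.0.0.4 (expiry=25+6=31). clock=25
Op 17: tick 7 -> clock=32. purged={c.com,d.com}
Op 18: insert a.com -> 10.0.0.1 (expiry=32+13=45). clock=32
Op 19: insert c.com -> 10.0.0.2 (expiry=32+9=41). clock=32
Op 20: tick 5 -> clock=37. purged={b.com}
Op 21: tick 5 -> clock=42. purged={c.com}
Op 22: insert d.com -> 10.0.0.1 (expiry=42+13=55). clock=42
Op 23: tick 4 -> clock=46. purged={a.com}
Op 24: insert c.com -> 10.0.0.2 (expiry=46+7=53). clock=46
Op 25: insert c.com -> 10.0.0.2 (expiry=46+11=57). clock=46
Op 26: tick 4 -> clock=50.
Op 27: insert c.com -> 10.0.0.4 (expiry=50+6=56). clock=50
Op 28: insert b.com -> 10.0.0.5 (expiry=50+10=60). clock=50
Op 29: insert b.com -> 10.0.0.4 (expiry=50+4=54). clock=50
Final cache (unexpired): {b.com,c.com,d.com} -> size=3

Answer: 3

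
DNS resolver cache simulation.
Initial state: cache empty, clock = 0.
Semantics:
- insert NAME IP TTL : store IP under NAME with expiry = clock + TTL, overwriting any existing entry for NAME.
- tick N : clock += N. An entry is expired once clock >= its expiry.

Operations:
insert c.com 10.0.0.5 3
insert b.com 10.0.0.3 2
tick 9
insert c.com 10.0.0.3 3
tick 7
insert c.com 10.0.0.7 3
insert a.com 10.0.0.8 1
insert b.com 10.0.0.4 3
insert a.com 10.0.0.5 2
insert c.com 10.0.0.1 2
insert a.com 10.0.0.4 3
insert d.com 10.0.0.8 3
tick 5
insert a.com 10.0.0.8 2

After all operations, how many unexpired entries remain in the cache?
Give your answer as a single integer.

Answer: 1

Derivation:
Op 1: insert c.com -> 10.0.0.5 (expiry=0+3=3). clock=0
Op 2: insert b.com -> 10.0.0.3 (expiry=0+2=2). clock=0
Op 3: tick 9 -> clock=9. purged={b.com,c.com}
Op 4: insert c.com -> 10.0.0.3 (expiry=9+3=12). clock=9
Op 5: tick 7 -> clock=16. purged={c.com}
Op 6: insert c.com -> 10.0.0.7 (expiry=16+3=19). clock=16
Op 7: insert a.com -> 10.0.0.8 (expiry=16+1=17). clock=16
Op 8: insert b.com -> 10.0.0.4 (expiry=16+3=19). clock=16
Op 9: insert a.com -> 10.0.0.5 (expiry=16+2=18). clock=16
Op 10: insert c.com -> 10.0.0.1 (expiry=16+2=18). clock=16
Op 11: insert a.com -> 10.0.0.4 (expiry=16+3=19). clock=16
Op 12: insert d.com -> 10.0.0.8 (expiry=16+3=19). clock=16
Op 13: tick 5 -> clock=21. purged={a.com,b.com,c.com,d.com}
Op 14: insert a.com -> 10.0.0.8 (expiry=21+2=23). clock=21
Final cache (unexpired): {a.com} -> size=1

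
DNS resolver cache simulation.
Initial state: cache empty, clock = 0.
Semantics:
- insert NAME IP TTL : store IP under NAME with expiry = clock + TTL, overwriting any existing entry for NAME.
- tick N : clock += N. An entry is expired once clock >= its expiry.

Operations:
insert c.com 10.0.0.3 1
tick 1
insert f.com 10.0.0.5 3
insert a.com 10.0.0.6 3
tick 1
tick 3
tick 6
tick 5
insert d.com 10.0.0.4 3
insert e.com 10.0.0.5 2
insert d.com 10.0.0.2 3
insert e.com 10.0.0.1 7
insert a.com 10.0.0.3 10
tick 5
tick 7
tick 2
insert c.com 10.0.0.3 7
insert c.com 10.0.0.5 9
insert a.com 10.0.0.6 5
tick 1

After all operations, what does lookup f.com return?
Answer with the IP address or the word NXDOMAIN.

Op 1: insert c.com -> 10.0.0.3 (expiry=0+1=1). clock=0
Op 2: tick 1 -> clock=1. purged={c.com}
Op 3: insert f.com -> 10.0.0.5 (expiry=1+3=4). clock=1
Op 4: insert a.com -> 10.0.0.6 (expiry=1+3=4). clock=1
Op 5: tick 1 -> clock=2.
Op 6: tick 3 -> clock=5. purged={a.com,f.com}
Op 7: tick 6 -> clock=11.
Op 8: tick 5 -> clock=16.
Op 9: insert d.com -> 10.0.0.4 (expiry=16+3=19). clock=16
Op 10: insert e.com -> 10.0.0.5 (expiry=16+2=18). clock=16
Op 11: insert d.com -> 10.0.0.2 (expiry=16+3=19). clock=16
Op 12: insert e.com -> 10.0.0.1 (expiry=16+7=23). clock=16
Op 13: insert a.com -> 10.0.0.3 (expiry=16+10=26). clock=16
Op 14: tick 5 -> clock=21. purged={d.com}
Op 15: tick 7 -> clock=28. purged={a.com,e.com}
Op 16: tick 2 -> clock=30.
Op 17: insert c.com -> 10.0.0.3 (expiry=30+7=37). clock=30
Op 18: insert c.com -> 10.0.0.5 (expiry=30+9=39). clock=30
Op 19: insert a.com -> 10.0.0.6 (expiry=30+5=35). clock=30
Op 20: tick 1 -> clock=31.
lookup f.com: not in cache (expired or never inserted)

Answer: NXDOMAIN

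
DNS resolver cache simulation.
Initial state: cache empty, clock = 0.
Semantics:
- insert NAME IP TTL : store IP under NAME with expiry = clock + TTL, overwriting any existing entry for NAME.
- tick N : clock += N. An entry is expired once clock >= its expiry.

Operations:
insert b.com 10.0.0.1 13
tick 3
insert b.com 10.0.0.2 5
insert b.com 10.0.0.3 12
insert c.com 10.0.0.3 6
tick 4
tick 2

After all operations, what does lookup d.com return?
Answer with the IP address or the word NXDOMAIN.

Op 1: insert b.com -> 10.0.0.1 (expiry=0+13=13). clock=0
Op 2: tick 3 -> clock=3.
Op 3: insert b.com -> 10.0.0.2 (expiry=3+5=8). clock=3
Op 4: insert b.com -> 10.0.0.3 (expiry=3+12=15). clock=3
Op 5: insert c.com -> 10.0.0.3 (expiry=3+6=9). clock=3
Op 6: tick 4 -> clock=7.
Op 7: tick 2 -> clock=9. purged={c.com}
lookup d.com: not in cache (expired or never inserted)

Answer: NXDOMAIN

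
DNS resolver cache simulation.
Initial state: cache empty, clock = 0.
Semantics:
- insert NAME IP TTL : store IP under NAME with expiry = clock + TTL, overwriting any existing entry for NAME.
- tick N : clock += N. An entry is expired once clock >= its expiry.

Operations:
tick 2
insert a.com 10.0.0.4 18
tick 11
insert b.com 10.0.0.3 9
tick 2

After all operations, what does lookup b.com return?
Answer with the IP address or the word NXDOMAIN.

Answer: 10.0.0.3

Derivation:
Op 1: tick 2 -> clock=2.
Op 2: insert a.com -> 10.0.0.4 (expiry=2+18=20). clock=2
Op 3: tick 11 -> clock=13.
Op 4: insert b.com -> 10.0.0.3 (expiry=13+9=22). clock=13
Op 5: tick 2 -> clock=15.
lookup b.com: present, ip=10.0.0.3 expiry=22 > clock=15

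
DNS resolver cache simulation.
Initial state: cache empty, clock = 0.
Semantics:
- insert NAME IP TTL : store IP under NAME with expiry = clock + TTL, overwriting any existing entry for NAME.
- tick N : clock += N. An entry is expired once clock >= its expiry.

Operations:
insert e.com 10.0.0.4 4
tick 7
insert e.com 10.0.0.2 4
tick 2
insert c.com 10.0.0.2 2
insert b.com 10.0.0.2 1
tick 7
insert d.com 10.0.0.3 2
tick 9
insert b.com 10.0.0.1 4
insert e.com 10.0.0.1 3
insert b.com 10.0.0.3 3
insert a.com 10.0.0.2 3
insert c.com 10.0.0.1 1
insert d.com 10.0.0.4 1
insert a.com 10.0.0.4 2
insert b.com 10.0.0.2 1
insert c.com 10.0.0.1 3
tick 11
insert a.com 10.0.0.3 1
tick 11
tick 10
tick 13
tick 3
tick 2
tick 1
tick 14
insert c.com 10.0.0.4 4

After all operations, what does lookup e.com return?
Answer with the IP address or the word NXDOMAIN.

Op 1: insert e.com -> 10.0.0.4 (expiry=0+4=4). clock=0
Op 2: tick 7 -> clock=7. purged={e.com}
Op 3: insert e.com -> 10.0.0.2 (expiry=7+4=11). clock=7
Op 4: tick 2 -> clock=9.
Op 5: insert c.com -> 10.0.0.2 (expiry=9+2=11). clock=9
Op 6: insert b.com -> 10.0.0.2 (expiry=9+1=10). clock=9
Op 7: tick 7 -> clock=16. purged={b.com,c.com,e.com}
Op 8: insert d.com -> 10.0.0.3 (expiry=16+2=18). clock=16
Op 9: tick 9 -> clock=25. purged={d.com}
Op 10: insert b.com -> 10.0.0.1 (expiry=25+4=29). clock=25
Op 11: insert e.com -> 10.0.0.1 (expiry=25+3=28). clock=25
Op 12: insert b.com -> 10.0.0.3 (expiry=25+3=28). clock=25
Op 13: insert a.com -> 10.0.0.2 (expiry=25+3=28). clock=25
Op 14: insert c.com -> 10.0.0.1 (expiry=25+1=26). clock=25
Op 15: insert d.com -> 10.0.0.4 (expiry=25+1=26). clock=25
Op 16: insert a.com -> 10.0.0.4 (expiry=25+2=27). clock=25
Op 17: insert b.com -> 10.0.0.2 (expiry=25+1=26). clock=25
Op 18: insert c.com -> 10.0.0.1 (expiry=25+3=28). clock=25
Op 19: tick 11 -> clock=36. purged={a.com,b.com,c.com,d.com,e.com}
Op 20: insert a.com -> 10.0.0.3 (expiry=36+1=37). clock=36
Op 21: tick 11 -> clock=47. purged={a.com}
Op 22: tick 10 -> clock=57.
Op 23: tick 13 -> clock=70.
Op 24: tick 3 -> clock=73.
Op 25: tick 2 -> clock=75.
Op 26: tick 1 -> clock=76.
Op 27: tick 14 -> clock=90.
Op 28: insert c.com -> 10.0.0.4 (expiry=90+4=94). clock=90
lookup e.com: not in cache (expired or never inserted)

Answer: NXDOMAIN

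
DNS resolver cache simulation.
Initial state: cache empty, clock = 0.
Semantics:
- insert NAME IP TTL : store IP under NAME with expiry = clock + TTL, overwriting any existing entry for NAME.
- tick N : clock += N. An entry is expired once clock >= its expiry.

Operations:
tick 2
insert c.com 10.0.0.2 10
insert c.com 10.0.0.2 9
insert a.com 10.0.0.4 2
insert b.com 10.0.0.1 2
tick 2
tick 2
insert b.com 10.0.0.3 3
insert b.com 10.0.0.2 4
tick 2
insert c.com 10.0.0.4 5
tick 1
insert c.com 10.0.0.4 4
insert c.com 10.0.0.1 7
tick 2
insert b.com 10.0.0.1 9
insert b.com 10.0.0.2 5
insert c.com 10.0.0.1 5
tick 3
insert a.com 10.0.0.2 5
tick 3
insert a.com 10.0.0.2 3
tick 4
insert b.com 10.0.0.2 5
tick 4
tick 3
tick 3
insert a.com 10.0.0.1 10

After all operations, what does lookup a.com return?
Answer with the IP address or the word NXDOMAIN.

Op 1: tick 2 -> clock=2.
Op 2: insert c.com -> 10.0.0.2 (expiry=2+10=12). clock=2
Op 3: insert c.com -> 10.0.0.2 (expiry=2+9=11). clock=2
Op 4: insert a.com -> 10.0.0.4 (expiry=2+2=4). clock=2
Op 5: insert b.com -> 10.0.0.1 (expiry=2+2=4). clock=2
Op 6: tick 2 -> clock=4. purged={a.com,b.com}
Op 7: tick 2 -> clock=6.
Op 8: insert b.com -> 10.0.0.3 (expiry=6+3=9). clock=6
Op 9: insert b.com -> 10.0.0.2 (expiry=6+4=10). clock=6
Op 10: tick 2 -> clock=8.
Op 11: insert c.com -> 10.0.0.4 (expiry=8+5=13). clock=8
Op 12: tick 1 -> clock=9.
Op 13: insert c.com -> 10.0.0.4 (expiry=9+4=13). clock=9
Op 14: insert c.com -> 10.0.0.1 (expiry=9+7=16). clock=9
Op 15: tick 2 -> clock=11. purged={b.com}
Op 16: insert b.com -> 10.0.0.1 (expiry=11+9=20). clock=11
Op 17: insert b.com -> 10.0.0.2 (expiry=11+5=16). clock=11
Op 18: insert c.com -> 10.0.0.1 (expiry=11+5=16). clock=11
Op 19: tick 3 -> clock=14.
Op 20: insert a.com -> 10.0.0.2 (expiry=14+5=19). clock=14
Op 21: tick 3 -> clock=17. purged={b.com,c.com}
Op 22: insert a.com -> 10.0.0.2 (expiry=17+3=20). clock=17
Op 23: tick 4 -> clock=21. purged={a.com}
Op 24: insert b.com -> 10.0.0.2 (expiry=21+5=26). clock=21
Op 25: tick 4 -> clock=25.
Op 26: tick 3 -> clock=28. purged={b.com}
Op 27: tick 3 -> clock=31.
Op 28: insert a.com -> 10.0.0.1 (expiry=31+10=41). clock=31
lookup a.com: present, ip=10.0.0.1 expiry=41 > clock=31

Answer: 10.0.0.1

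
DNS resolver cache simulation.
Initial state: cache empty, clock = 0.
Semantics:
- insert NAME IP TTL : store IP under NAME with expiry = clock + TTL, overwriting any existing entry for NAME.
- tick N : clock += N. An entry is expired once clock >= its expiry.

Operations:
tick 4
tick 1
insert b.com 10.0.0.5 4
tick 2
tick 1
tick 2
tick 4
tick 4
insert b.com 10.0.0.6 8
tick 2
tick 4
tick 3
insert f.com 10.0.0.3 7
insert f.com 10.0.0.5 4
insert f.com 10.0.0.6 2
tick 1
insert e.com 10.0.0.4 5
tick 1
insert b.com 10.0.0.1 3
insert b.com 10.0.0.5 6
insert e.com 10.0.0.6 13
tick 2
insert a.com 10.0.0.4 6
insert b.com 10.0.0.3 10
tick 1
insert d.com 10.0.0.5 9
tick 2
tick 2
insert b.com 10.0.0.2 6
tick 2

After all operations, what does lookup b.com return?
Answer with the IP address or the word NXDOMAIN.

Op 1: tick 4 -> clock=4.
Op 2: tick 1 -> clock=5.
Op 3: insert b.com -> 10.0.0.5 (expiry=5+4=9). clock=5
Op 4: tick 2 -> clock=7.
Op 5: tick 1 -> clock=8.
Op 6: tick 2 -> clock=10. purged={b.com}
Op 7: tick 4 -> clock=14.
Op 8: tick 4 -> clock=18.
Op 9: insert b.com -> 10.0.0.6 (expiry=18+8=26). clock=18
Op 10: tick 2 -> clock=20.
Op 11: tick 4 -> clock=24.
Op 12: tick 3 -> clock=27. purged={b.com}
Op 13: insert f.com -> 10.0.0.3 (expiry=27+7=34). clock=27
Op 14: insert f.com -> 10.0.0.5 (expiry=27+4=31). clock=27
Op 15: insert f.com -> 10.0.0.6 (expiry=27+2=29). clock=27
Op 16: tick 1 -> clock=28.
Op 17: insert e.com -> 10.0.0.4 (expiry=28+5=33). clock=28
Op 18: tick 1 -> clock=29. purged={f.com}
Op 19: insert b.com -> 10.0.0.1 (expiry=29+3=32). clock=29
Op 20: insert b.com -> 10.0.0.5 (expiry=29+6=35). clock=29
Op 21: insert e.com -> 10.0.0.6 (expiry=29+13=42). clock=29
Op 22: tick 2 -> clock=31.
Op 23: insert a.com -> 10.0.0.4 (expiry=31+6=37). clock=31
Op 24: insert b.com -> 10.0.0.3 (expiry=31+10=41). clock=31
Op 25: tick 1 -> clock=32.
Op 26: insert d.com -> 10.0.0.5 (expiry=32+9=41). clock=32
Op 27: tick 2 -> clock=34.
Op 28: tick 2 -> clock=36.
Op 29: insert b.com -> 10.0.0.2 (expiry=36+6=42). clock=36
Op 30: tick 2 -> clock=38. purged={a.com}
lookup b.com: present, ip=10.0.0.2 expiry=42 > clock=38

Answer: 10.0.0.2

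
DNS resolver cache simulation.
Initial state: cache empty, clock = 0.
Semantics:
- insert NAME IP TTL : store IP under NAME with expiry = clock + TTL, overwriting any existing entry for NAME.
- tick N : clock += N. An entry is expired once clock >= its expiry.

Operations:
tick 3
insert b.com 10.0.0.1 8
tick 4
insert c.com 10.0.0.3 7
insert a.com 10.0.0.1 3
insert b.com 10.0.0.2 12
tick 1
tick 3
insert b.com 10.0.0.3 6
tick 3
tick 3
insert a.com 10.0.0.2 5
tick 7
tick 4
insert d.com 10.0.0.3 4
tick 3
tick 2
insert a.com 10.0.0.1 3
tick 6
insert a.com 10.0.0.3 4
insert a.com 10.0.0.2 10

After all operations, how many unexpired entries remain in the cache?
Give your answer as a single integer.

Op 1: tick 3 -> clock=3.
Op 2: insert b.com -> 10.0.0.1 (expiry=3+8=11). clock=3
Op 3: tick 4 -> clock=7.
Op 4: insert c.com -> 10.0.0.3 (expiry=7+7=14). clock=7
Op 5: insert a.com -> 10.0.0.1 (expiry=7+3=10). clock=7
Op 6: insert b.com -> 10.0.0.2 (expiry=7+12=19). clock=7
Op 7: tick 1 -> clock=8.
Op 8: tick 3 -> clock=11. purged={a.com}
Op 9: insert b.com -> 10.0.0.3 (expiry=11+6=17). clock=11
Op 10: tick 3 -> clock=14. purged={c.com}
Op 11: tick 3 -> clock=17. purged={b.com}
Op 12: insert a.com -> 10.0.0.2 (expiry=17+5=22). clock=17
Op 13: tick 7 -> clock=24. purged={a.com}
Op 14: tick 4 -> clock=28.
Op 15: insert d.com -> 10.0.0.3 (expiry=28+4=32). clock=28
Op 16: tick 3 -> clock=31.
Op 17: tick 2 -> clock=33. purged={d.com}
Op 18: insert a.com -> 10.0.0.1 (expiry=33+3=36). clock=33
Op 19: tick 6 -> clock=39. purged={a.com}
Op 20: insert a.com -> 10.0.0.3 (expiry=39+4=43). clock=39
Op 21: insert a.com -> 10.0.0.2 (expiry=39+10=49). clock=39
Final cache (unexpired): {a.com} -> size=1

Answer: 1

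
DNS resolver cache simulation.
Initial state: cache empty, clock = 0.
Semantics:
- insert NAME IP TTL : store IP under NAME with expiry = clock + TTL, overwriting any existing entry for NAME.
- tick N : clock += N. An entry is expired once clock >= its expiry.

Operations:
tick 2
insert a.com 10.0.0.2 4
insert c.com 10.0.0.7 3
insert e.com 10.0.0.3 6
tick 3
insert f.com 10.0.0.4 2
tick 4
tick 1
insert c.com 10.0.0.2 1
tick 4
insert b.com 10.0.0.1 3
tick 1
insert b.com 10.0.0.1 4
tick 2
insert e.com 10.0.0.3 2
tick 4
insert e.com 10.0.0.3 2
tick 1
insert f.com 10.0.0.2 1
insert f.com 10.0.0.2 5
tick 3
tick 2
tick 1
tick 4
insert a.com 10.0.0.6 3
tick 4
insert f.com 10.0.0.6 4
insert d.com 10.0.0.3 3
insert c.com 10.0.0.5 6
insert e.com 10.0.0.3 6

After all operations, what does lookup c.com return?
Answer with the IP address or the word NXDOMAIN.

Op 1: tick 2 -> clock=2.
Op 2: insert a.com -> 10.0.0.2 (expiry=2+4=6). clock=2
Op 3: insert c.com -> 10.0.0.7 (expiry=2+3=5). clock=2
Op 4: insert e.com -> 10.0.0.3 (expiry=2+6=8). clock=2
Op 5: tick 3 -> clock=5. purged={c.com}
Op 6: insert f.com -> 10.0.0.4 (expiry=5+2=7). clock=5
Op 7: tick 4 -> clock=9. purged={a.com,e.com,f.com}
Op 8: tick 1 -> clock=10.
Op 9: insert c.com -> 10.0.0.2 (expiry=10+1=11). clock=10
Op 10: tick 4 -> clock=14. purged={c.com}
Op 11: insert b.com -> 10.0.0.1 (expiry=14+3=17). clock=14
Op 12: tick 1 -> clock=15.
Op 13: insert b.com -> 10.0.0.1 (expiry=15+4=19). clock=15
Op 14: tick 2 -> clock=17.
Op 15: insert e.com -> 10.0.0.3 (expiry=17+2=19). clock=17
Op 16: tick 4 -> clock=21. purged={b.com,e.com}
Op 17: insert e.com -> 10.0.0.3 (expiry=21+2=23). clock=21
Op 18: tick 1 -> clock=22.
Op 19: insert f.com -> 10.0.0.2 (expiry=22+1=23). clock=22
Op 20: insert f.com -> 10.0.0.2 (expiry=22+5=27). clock=22
Op 21: tick 3 -> clock=25. purged={e.com}
Op 22: tick 2 -> clock=27. purged={f.com}
Op 23: tick 1 -> clock=28.
Op 24: tick 4 -> clock=32.
Op 25: insert a.com -> 10.0.0.6 (expiry=32+3=35). clock=32
Op 26: tick 4 -> clock=36. purged={a.com}
Op 27: insert f.com -> 10.0.0.6 (expiry=36+4=40). clock=36
Op 28: insert d.com -> 10.0.0.3 (expiry=36+3=39). clock=36
Op 29: insert c.com -> 10.0.0.5 (expiry=36+6=42). clock=36
Op 30: insert e.com -> 10.0.0.3 (expiry=36+6=42). clock=36
lookup c.com: present, ip=10.0.0.5 expiry=42 > clock=36

Answer: 10.0.0.5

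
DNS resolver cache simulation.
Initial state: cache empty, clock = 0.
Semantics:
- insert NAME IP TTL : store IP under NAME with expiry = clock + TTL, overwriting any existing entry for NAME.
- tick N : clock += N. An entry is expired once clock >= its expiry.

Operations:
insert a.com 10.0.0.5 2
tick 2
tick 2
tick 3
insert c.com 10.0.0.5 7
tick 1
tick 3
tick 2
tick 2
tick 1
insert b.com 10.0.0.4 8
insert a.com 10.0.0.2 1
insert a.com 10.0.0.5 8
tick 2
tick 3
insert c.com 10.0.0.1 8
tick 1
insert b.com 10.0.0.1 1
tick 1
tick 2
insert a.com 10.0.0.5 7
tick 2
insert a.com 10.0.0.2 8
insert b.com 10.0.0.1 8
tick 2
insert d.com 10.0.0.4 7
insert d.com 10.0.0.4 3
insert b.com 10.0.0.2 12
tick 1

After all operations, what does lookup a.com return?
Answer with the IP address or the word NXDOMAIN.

Op 1: insert a.com -> 10.0.0.5 (expiry=0+2=2). clock=0
Op 2: tick 2 -> clock=2. purged={a.com}
Op 3: tick 2 -> clock=4.
Op 4: tick 3 -> clock=7.
Op 5: insert c.com -> 10.0.0.5 (expiry=7+7=14). clock=7
Op 6: tick 1 -> clock=8.
Op 7: tick 3 -> clock=11.
Op 8: tick 2 -> clock=13.
Op 9: tick 2 -> clock=15. purged={c.com}
Op 10: tick 1 -> clock=16.
Op 11: insert b.com -> 10.0.0.4 (expiry=16+8=24). clock=16
Op 12: insert a.com -> 10.0.0.2 (expiry=16+1=17). clock=16
Op 13: insert a.com -> 10.0.0.5 (expiry=16+8=24). clock=16
Op 14: tick 2 -> clock=18.
Op 15: tick 3 -> clock=21.
Op 16: insert c.com -> 10.0.0.1 (expiry=21+8=29). clock=21
Op 17: tick 1 -> clock=22.
Op 18: insert b.com -> 10.0.0.1 (expiry=22+1=23). clock=22
Op 19: tick 1 -> clock=23. purged={b.com}
Op 20: tick 2 -> clock=25. purged={a.com}
Op 21: insert a.com -> 10.0.0.5 (expiry=25+7=32). clock=25
Op 22: tick 2 -> clock=27.
Op 23: insert a.com -> 10.0.0.2 (expiry=27+8=35). clock=27
Op 24: insert b.com -> 10.0.0.1 (expiry=27+8=35). clock=27
Op 25: tick 2 -> clock=29. purged={c.com}
Op 26: insert d.com -> 10.0.0.4 (expiry=29+7=36). clock=29
Op 27: insert d.com -> 10.0.0.4 (expiry=29+3=32). clock=29
Op 28: insert b.com -> 10.0.0.2 (expiry=29+12=41). clock=29
Op 29: tick 1 -> clock=30.
lookup a.com: present, ip=10.0.0.2 expiry=35 > clock=30

Answer: 10.0.0.2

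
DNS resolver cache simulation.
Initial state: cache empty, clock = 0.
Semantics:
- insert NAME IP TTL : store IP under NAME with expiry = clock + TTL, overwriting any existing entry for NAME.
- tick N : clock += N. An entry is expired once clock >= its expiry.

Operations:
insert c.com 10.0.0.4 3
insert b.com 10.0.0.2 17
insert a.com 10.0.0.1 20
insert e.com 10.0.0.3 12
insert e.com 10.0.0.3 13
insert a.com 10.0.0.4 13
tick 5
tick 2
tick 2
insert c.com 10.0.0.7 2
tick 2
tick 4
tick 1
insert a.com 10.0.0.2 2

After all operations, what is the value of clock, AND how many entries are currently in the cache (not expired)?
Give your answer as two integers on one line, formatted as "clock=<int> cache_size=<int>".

Answer: clock=16 cache_size=2

Derivation:
Op 1: insert c.com -> 10.0.0.4 (expiry=0+3=3). clock=0
Op 2: insert b.com -> 10.0.0.2 (expiry=0+17=17). clock=0
Op 3: insert a.com -> 10.0.0.1 (expiry=0+20=20). clock=0
Op 4: insert e.com -> 10.0.0.3 (expiry=0+12=12). clock=0
Op 5: insert e.com -> 10.0.0.3 (expiry=0+13=13). clock=0
Op 6: insert a.com -> 10.0.0.4 (expiry=0+13=13). clock=0
Op 7: tick 5 -> clock=5. purged={c.com}
Op 8: tick 2 -> clock=7.
Op 9: tick 2 -> clock=9.
Op 10: insert c.com -> 10.0.0.7 (expiry=9+2=11). clock=9
Op 11: tick 2 -> clock=11. purged={c.com}
Op 12: tick 4 -> clock=15. purged={a.com,e.com}
Op 13: tick 1 -> clock=16.
Op 14: insert a.com -> 10.0.0.2 (expiry=16+2=18). clock=16
Final clock = 16
Final cache (unexpired): {a.com,b.com} -> size=2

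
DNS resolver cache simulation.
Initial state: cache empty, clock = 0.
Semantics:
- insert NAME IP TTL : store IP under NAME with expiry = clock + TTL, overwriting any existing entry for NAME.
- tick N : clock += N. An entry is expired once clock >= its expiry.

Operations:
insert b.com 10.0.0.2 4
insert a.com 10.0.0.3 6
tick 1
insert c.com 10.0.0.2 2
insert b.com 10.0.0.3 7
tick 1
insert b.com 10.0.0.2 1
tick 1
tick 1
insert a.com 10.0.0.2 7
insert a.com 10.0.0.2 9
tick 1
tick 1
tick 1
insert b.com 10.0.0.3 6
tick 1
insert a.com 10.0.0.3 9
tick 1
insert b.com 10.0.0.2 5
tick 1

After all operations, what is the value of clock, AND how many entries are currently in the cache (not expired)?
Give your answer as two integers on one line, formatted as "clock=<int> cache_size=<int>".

Op 1: insert b.com -> 10.0.0.2 (expiry=0+4=4). clock=0
Op 2: insert a.com -> 10.0.0.3 (expiry=0+6=6). clock=0
Op 3: tick 1 -> clock=1.
Op 4: insert c.com -> 10.0.0.2 (expiry=1+2=3). clock=1
Op 5: insert b.com -> 10.0.0.3 (expiry=1+7=8). clock=1
Op 6: tick 1 -> clock=2.
Op 7: insert b.com -> 10.0.0.2 (expiry=2+1=3). clock=2
Op 8: tick 1 -> clock=3. purged={b.com,c.com}
Op 9: tick 1 -> clock=4.
Op 10: insert a.com -> 10.0.0.2 (expiry=4+7=11). clock=4
Op 11: insert a.com -> 10.0.0.2 (expiry=4+9=13). clock=4
Op 12: tick 1 -> clock=5.
Op 13: tick 1 -> clock=6.
Op 14: tick 1 -> clock=7.
Op 15: insert b.com -> 10.0.0.3 (expiry=7+6=13). clock=7
Op 16: tick 1 -> clock=8.
Op 17: insert a.com -> 10.0.0.3 (expiry=8+9=17). clock=8
Op 18: tick 1 -> clock=9.
Op 19: insert b.com -> 10.0.0.2 (expiry=9+5=14). clock=9
Op 20: tick 1 -> clock=10.
Final clock = 10
Final cache (unexpired): {a.com,b.com} -> size=2

Answer: clock=10 cache_size=2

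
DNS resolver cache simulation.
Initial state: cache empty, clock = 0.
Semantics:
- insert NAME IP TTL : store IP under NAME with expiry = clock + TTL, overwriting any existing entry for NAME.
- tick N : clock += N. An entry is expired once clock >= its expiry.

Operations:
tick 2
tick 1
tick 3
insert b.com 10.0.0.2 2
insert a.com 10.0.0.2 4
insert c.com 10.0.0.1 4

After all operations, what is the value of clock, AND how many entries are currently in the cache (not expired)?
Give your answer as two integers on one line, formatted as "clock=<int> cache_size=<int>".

Op 1: tick 2 -> clock=2.
Op 2: tick 1 -> clock=3.
Op 3: tick 3 -> clock=6.
Op 4: insert b.com -> 10.0.0.2 (expiry=6+2=8). clock=6
Op 5: insert a.com -> 10.0.0.2 (expiry=6+4=10). clock=6
Op 6: insert c.com -> 10.0.0.1 (expiry=6+4=10). clock=6
Final clock = 6
Final cache (unexpired): {a.com,b.com,c.com} -> size=3

Answer: clock=6 cache_size=3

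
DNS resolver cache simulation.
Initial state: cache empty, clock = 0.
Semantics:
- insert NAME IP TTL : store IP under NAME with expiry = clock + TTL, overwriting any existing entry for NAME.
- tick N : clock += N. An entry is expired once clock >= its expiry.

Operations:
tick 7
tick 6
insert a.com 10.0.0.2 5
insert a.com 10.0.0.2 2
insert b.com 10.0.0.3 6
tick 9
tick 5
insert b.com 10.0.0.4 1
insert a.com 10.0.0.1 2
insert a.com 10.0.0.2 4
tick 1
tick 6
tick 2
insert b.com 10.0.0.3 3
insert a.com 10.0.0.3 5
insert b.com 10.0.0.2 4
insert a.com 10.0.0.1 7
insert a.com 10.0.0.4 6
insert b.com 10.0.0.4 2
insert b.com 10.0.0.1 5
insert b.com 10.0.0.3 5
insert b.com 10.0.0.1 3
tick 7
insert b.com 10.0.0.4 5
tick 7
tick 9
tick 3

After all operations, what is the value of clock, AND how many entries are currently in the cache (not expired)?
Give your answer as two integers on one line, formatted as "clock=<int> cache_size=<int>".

Answer: clock=62 cache_size=0

Derivation:
Op 1: tick 7 -> clock=7.
Op 2: tick 6 -> clock=13.
Op 3: insert a.com -> 10.0.0.2 (expiry=13+5=18). clock=13
Op 4: insert a.com -> 10.0.0.2 (expiry=13+2=15). clock=13
Op 5: insert b.com -> 10.0.0.3 (expiry=13+6=19). clock=13
Op 6: tick 9 -> clock=22. purged={a.com,b.com}
Op 7: tick 5 -> clock=27.
Op 8: insert b.com -> 10.0.0.4 (expiry=27+1=28). clock=27
Op 9: insert a.com -> 10.0.0.1 (expiry=27+2=29). clock=27
Op 10: insert a.com -> 10.0.0.2 (expiry=27+4=31). clock=27
Op 11: tick 1 -> clock=28. purged={b.com}
Op 12: tick 6 -> clock=34. purged={a.com}
Op 13: tick 2 -> clock=36.
Op 14: insert b.com -> 10.0.0.3 (expiry=36+3=39). clock=36
Op 15: insert a.com -> 10.0.0.3 (expiry=36+5=41). clock=36
Op 16: insert b.com -> 10.0.0.2 (expiry=36+4=40). clock=36
Op 17: insert a.com -> 10.0.0.1 (expiry=36+7=43). clock=36
Op 18: insert a.com -> 10.0.0.4 (expiry=36+6=42). clock=36
Op 19: insert b.com -> 10.0.0.4 (expiry=36+2=38). clock=36
Op 20: insert b.com -> 10.0.0.1 (expiry=36+5=41). clock=36
Op 21: insert b.com -> 10.0.0.3 (expiry=36+5=41). clock=36
Op 22: insert b.com -> 10.0.0.1 (expiry=36+3=39). clock=36
Op 23: tick 7 -> clock=43. purged={a.com,b.com}
Op 24: insert b.com -> 10.0.0.4 (expiry=43+5=48). clock=43
Op 25: tick 7 -> clock=50. purged={b.com}
Op 26: tick 9 -> clock=59.
Op 27: tick 3 -> clock=62.
Final clock = 62
Final cache (unexpired): {} -> size=0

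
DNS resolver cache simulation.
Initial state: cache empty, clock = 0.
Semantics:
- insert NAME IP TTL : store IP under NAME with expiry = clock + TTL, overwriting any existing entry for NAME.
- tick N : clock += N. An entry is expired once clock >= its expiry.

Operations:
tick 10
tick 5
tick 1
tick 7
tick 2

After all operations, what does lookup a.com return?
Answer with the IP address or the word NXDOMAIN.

Op 1: tick 10 -> clock=10.
Op 2: tick 5 -> clock=15.
Op 3: tick 1 -> clock=16.
Op 4: tick 7 -> clock=23.
Op 5: tick 2 -> clock=25.
lookup a.com: not in cache (expired or never inserted)

Answer: NXDOMAIN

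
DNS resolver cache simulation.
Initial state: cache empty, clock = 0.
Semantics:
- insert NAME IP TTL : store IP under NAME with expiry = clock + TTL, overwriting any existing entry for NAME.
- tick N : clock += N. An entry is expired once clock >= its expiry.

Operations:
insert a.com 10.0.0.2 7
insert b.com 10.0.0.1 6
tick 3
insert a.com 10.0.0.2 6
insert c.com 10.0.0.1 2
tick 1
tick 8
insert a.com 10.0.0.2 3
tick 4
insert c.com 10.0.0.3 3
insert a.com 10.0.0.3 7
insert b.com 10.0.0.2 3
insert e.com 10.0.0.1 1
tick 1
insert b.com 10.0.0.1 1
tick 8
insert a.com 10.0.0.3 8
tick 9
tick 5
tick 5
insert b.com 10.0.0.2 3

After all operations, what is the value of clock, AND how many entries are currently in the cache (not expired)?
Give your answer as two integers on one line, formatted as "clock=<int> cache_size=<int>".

Answer: clock=44 cache_size=1

Derivation:
Op 1: insert a.com -> 10.0.0.2 (expiry=0+7=7). clock=0
Op 2: insert b.com -> 10.0.0.1 (expiry=0+6=6). clock=0
Op 3: tick 3 -> clock=3.
Op 4: insert a.com -> 10.0.0.2 (expiry=3+6=9). clock=3
Op 5: insert c.com -> 10.0.0.1 (expiry=3+2=5). clock=3
Op 6: tick 1 -> clock=4.
Op 7: tick 8 -> clock=12. purged={a.com,b.com,c.com}
Op 8: insert a.com -> 10.0.0.2 (expiry=12+3=15). clock=12
Op 9: tick 4 -> clock=16. purged={a.com}
Op 10: insert c.com -> 10.0.0.3 (expiry=16+3=19). clock=16
Op 11: insert a.com -> 10.0.0.3 (expiry=16+7=23). clock=16
Op 12: insert b.com -> 10.0.0.2 (expiry=16+3=19). clock=16
Op 13: insert e.com -> 10.0.0.1 (expiry=16+1=17). clock=16
Op 14: tick 1 -> clock=17. purged={e.com}
Op 15: insert b.com -> 10.0.0.1 (expiry=17+1=18). clock=17
Op 16: tick 8 -> clock=25. purged={a.com,b.com,c.com}
Op 17: insert a.com -> 10.0.0.3 (expiry=25+8=33). clock=25
Op 18: tick 9 -> clock=34. purged={a.com}
Op 19: tick 5 -> clock=39.
Op 20: tick 5 -> clock=44.
Op 21: insert b.com -> 10.0.0.2 (expiry=44+3=47). clock=44
Final clock = 44
Final cache (unexpired): {b.com} -> size=1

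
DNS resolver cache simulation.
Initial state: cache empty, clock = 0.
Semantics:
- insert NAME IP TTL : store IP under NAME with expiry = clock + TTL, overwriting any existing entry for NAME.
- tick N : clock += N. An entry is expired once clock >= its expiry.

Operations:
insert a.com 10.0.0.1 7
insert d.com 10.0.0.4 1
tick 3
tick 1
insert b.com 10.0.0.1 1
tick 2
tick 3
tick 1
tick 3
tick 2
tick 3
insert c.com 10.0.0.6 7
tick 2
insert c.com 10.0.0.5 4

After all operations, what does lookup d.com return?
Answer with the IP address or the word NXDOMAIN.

Op 1: insert a.com -> 10.0.0.1 (expiry=0+7=7). clock=0
Op 2: insert d.com -> 10.0.0.4 (expiry=0+1=1). clock=0
Op 3: tick 3 -> clock=3. purged={d.com}
Op 4: tick 1 -> clock=4.
Op 5: insert b.com -> 10.0.0.1 (expiry=4+1=5). clock=4
Op 6: tick 2 -> clock=6. purged={b.com}
Op 7: tick 3 -> clock=9. purged={a.com}
Op 8: tick 1 -> clock=10.
Op 9: tick 3 -> clock=13.
Op 10: tick 2 -> clock=15.
Op 11: tick 3 -> clock=18.
Op 12: insert c.com -> 10.0.0.6 (expiry=18+7=25). clock=18
Op 13: tick 2 -> clock=20.
Op 14: insert c.com -> 10.0.0.5 (expiry=20+4=24). clock=20
lookup d.com: not in cache (expired or never inserted)

Answer: NXDOMAIN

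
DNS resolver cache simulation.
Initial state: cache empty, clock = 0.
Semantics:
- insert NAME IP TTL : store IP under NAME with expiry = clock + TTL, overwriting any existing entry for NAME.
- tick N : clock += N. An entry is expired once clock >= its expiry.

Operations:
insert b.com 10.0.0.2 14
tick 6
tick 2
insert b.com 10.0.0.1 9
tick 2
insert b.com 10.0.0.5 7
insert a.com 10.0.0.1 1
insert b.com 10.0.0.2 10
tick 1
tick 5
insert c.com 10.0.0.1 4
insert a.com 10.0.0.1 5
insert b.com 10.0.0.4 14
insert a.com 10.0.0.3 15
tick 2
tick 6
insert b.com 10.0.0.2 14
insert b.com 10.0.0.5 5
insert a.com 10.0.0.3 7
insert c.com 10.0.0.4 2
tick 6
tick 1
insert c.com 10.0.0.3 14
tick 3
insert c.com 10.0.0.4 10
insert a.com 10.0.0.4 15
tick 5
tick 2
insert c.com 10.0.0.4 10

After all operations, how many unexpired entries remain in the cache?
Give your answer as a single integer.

Op 1: insert b.com -> 10.0.0.2 (expiry=0+14=14). clock=0
Op 2: tick 6 -> clock=6.
Op 3: tick 2 -> clock=8.
Op 4: insert b.com -> 10.0.0.1 (expiry=8+9=17). clock=8
Op 5: tick 2 -> clock=10.
Op 6: insert b.com -> 10.0.0.5 (expiry=10+7=17). clock=10
Op 7: insert a.com -> 10.0.0.1 (expiry=10+1=11). clock=10
Op 8: insert b.com -> 10.0.0.2 (expiry=10+10=20). clock=10
Op 9: tick 1 -> clock=11. purged={a.com}
Op 10: tick 5 -> clock=16.
Op 11: insert c.com -> 10.0.0.1 (expiry=16+4=20). clock=16
Op 12: insert a.com -> 10.0.0.1 (expiry=16+5=21). clock=16
Op 13: insert b.com -> 10.0.0.4 (expiry=16+14=30). clock=16
Op 14: insert a.com -> 10.0.0.3 (expiry=16+15=31). clock=16
Op 15: tick 2 -> clock=18.
Op 16: tick 6 -> clock=24. purged={c.com}
Op 17: insert b.com -> 10.0.0.2 (expiry=24+14=38). clock=24
Op 18: insert b.com -> 10.0.0.5 (expiry=24+5=29). clock=24
Op 19: insert a.com -> 10.0.0.3 (expiry=24+7=31). clock=24
Op 20: insert c.com -> 10.0.0.4 (expiry=24+2=26). clock=24
Op 21: tick 6 -> clock=30. purged={b.com,c.com}
Op 22: tick 1 -> clock=31. purged={a.com}
Op 23: insert c.com -> 10.0.0.3 (expiry=31+14=45). clock=31
Op 24: tick 3 -> clock=34.
Op 25: insert c.com -> 10.0.0.4 (expiry=34+10=44). clock=34
Op 26: insert a.com -> 10.0.0.4 (expiry=34+15=49). clock=34
Op 27: tick 5 -> clock=39.
Op 28: tick 2 -> clock=41.
Op 29: insert c.com -> 10.0.0.4 (expiry=41+10=51). clock=41
Final cache (unexpired): {a.com,c.com} -> size=2

Answer: 2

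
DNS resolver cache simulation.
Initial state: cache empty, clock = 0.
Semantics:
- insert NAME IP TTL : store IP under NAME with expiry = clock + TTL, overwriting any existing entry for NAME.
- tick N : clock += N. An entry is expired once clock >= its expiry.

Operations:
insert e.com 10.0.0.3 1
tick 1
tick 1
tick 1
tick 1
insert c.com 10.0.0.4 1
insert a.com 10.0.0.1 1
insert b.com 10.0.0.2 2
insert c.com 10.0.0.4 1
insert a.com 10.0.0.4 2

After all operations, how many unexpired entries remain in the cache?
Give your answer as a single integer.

Answer: 3

Derivation:
Op 1: insert e.com -> 10.0.0.3 (expiry=0+1=1). clock=0
Op 2: tick 1 -> clock=1. purged={e.com}
Op 3: tick 1 -> clock=2.
Op 4: tick 1 -> clock=3.
Op 5: tick 1 -> clock=4.
Op 6: insert c.com -> 10.0.0.4 (expiry=4+1=5). clock=4
Op 7: insert a.com -> 10.0.0.1 (expiry=4+1=5). clock=4
Op 8: insert b.com -> 10.0.0.2 (expiry=4+2=6). clock=4
Op 9: insert c.com -> 10.0.0.4 (expiry=4+1=5). clock=4
Op 10: insert a.com -> 10.0.0.4 (expiry=4+2=6). clock=4
Final cache (unexpired): {a.com,b.com,c.com} -> size=3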